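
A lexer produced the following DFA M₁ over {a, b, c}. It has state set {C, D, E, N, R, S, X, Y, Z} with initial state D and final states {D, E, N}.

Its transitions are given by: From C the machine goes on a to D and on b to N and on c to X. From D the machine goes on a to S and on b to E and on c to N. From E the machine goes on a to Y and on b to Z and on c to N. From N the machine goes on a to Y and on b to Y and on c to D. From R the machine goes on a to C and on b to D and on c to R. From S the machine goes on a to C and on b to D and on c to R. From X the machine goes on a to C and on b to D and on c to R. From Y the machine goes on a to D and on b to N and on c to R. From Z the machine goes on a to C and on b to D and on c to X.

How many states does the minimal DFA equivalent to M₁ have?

Start with accepting vs non-accepting: {D,E,N} | {C,R,S,X,Y,Z}.
On input b, block {D,E,N} splits into {E,N} and {D}.
Split {E,N} by δ(·,c) → {N} and {E}.
Refine {C,R,S,X,Y,Z} on symbol a: members go to different blocks, giving {R,S,X,Z} and {C,Y}.
The partition is now stable with 5 blocks: {N} | {R,S,X,Z} | {D} | {E} | {C,Y}.

5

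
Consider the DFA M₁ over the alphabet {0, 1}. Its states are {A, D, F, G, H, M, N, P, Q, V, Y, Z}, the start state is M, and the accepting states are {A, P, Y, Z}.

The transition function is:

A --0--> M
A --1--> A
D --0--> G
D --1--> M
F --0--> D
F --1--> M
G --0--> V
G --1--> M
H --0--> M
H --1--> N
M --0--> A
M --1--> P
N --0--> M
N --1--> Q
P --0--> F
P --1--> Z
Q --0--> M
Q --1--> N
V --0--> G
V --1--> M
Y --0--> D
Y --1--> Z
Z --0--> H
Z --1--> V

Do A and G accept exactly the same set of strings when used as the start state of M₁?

States {Y} cannot be reached from the start state, so discard them.
Start with accepting vs non-accepting: {A,P,Z} | {D,F,G,H,M,N,Q,V}.
Split {A,P,Z} by δ(·,1) → {A,P} and {Z}.
Refine {A,P} on symbol 1: members go to different blocks, giving {A} and {P}.
Split {D,F,G,H,M,N,Q,V} by δ(·,0) → {D,F,G,H,N,Q,V} and {M}.
Refine {D,F,G,H,N,Q,V} on symbol 0: members go to different blocks, giving {D,F,G,V} and {H,N,Q}.
Stable partition: {A} | {D,F,G,V} | {Z} | {P} | {M} | {H,N,Q} — 6 equivalence classes.
A and G end up in different blocks, so they are distinguishable. For instance, the string 'ε' is accepted from only A.

No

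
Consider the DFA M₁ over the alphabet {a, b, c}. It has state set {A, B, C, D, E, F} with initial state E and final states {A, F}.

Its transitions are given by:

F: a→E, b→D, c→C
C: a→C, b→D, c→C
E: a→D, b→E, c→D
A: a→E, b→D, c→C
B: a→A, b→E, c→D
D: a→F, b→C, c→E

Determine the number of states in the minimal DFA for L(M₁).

4

First remove the unreachable states {A,B}; 4 states remain.
Initial partition by acceptance: {F} | {C,D,E}.
Refine {C,D,E} on symbol a: members go to different blocks, giving {C,E} and {D}.
Refine {C,E} on symbol a: members go to different blocks, giving {C} and {E}.
The partition is now stable with 4 blocks: {F} | {C} | {D} | {E}.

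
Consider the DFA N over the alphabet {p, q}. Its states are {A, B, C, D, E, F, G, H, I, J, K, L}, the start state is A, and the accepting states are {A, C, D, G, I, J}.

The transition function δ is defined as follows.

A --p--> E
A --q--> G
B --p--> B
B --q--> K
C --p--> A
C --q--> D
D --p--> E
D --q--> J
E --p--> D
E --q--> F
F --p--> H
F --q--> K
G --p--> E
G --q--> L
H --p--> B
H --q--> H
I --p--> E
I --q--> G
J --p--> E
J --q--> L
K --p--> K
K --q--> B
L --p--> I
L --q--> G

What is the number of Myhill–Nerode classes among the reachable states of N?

First remove the unreachable states {C}; 11 states remain.
Initial partition by acceptance: {A,D,G,I,J} | {B,E,F,H,K,L}.
On input q, block {A,D,G,I,J} splits into {A,D,I} and {G,J}.
On input p, block {B,E,F,H,K,L} splits into {B,F,H,K} and {E,L}.
On input q, block {E,L} splits into {E} and {L}.
Stable partition: {A,D,I} | {B,F,H,K} | {G,J} | {E} | {L} — 5 equivalence classes.

5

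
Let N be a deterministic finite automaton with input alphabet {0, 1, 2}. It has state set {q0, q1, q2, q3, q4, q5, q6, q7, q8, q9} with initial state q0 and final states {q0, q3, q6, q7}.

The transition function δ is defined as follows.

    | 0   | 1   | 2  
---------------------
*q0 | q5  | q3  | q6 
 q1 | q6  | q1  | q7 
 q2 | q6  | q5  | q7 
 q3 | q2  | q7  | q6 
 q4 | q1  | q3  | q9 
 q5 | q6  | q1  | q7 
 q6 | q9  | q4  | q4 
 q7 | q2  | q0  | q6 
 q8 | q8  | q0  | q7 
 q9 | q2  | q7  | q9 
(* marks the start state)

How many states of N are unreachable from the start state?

BFS from q0 reaches {q0, q1, q2, q3, q4, q5, q6, q7, q9}; the 1 state(s) q8 are never visited.

1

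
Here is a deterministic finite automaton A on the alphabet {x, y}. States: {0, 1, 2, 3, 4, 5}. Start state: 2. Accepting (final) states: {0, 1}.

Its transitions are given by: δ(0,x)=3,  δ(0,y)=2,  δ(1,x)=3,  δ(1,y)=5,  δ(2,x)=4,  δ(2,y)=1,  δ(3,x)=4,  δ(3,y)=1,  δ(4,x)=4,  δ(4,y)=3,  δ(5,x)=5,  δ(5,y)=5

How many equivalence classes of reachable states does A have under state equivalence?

4

First remove the unreachable states {0}; 5 states remain.
P0 = {1} | {2,3,4,5}.
Split {2,3,4,5} by δ(·,y) → {2,3} and {4,5}.
Split {4,5} by δ(·,y) → {4} and {5}.
Stable partition: {1} | {2,3} | {4} | {5} — 4 equivalence classes.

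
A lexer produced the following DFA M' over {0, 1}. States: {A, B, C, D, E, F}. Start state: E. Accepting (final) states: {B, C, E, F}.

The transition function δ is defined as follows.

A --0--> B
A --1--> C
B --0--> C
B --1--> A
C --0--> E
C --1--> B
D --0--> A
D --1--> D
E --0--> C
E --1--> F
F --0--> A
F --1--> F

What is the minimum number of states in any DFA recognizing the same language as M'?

5

States {D} cannot be reached from the start state, so discard them.
P0 = {B,C,E,F} | {A}.
Refine {B,C,E,F} on symbol 0: members go to different blocks, giving {B,C,E} and {F}.
Refine {B,C,E} on symbol 1: members go to different blocks, giving {B} and {C} and {E}.
Stable partition: {B} | {A} | {F} | {C} | {E} — 5 equivalence classes.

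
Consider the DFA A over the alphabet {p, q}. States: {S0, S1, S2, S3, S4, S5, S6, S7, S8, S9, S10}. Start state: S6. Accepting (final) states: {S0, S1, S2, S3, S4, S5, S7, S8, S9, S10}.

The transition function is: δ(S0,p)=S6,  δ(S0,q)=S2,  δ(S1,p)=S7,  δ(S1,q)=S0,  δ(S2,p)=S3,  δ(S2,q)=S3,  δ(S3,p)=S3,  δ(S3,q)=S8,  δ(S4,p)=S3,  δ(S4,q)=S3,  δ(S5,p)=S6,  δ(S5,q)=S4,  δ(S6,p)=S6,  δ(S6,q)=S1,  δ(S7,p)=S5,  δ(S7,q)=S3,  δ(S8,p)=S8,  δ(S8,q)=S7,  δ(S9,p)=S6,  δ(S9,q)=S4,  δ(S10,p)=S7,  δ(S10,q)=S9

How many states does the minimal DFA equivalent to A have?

7

States {S9,S10} cannot be reached from the start state, so discard them.
Start with accepting vs non-accepting: {S0,S1,S2,S3,S4,S5,S7,S8} | {S6}.
Split {S0,S1,S2,S3,S4,S5,S7,S8} by δ(·,p) → {S1,S2,S3,S4,S7,S8} and {S0,S5}.
Split {S1,S2,S3,S4,S7,S8} by δ(·,p) → {S1,S2,S3,S4,S8} and {S7}.
Split {S1,S2,S3,S4,S8} by δ(·,p) → {S2,S3,S4,S8} and {S1}.
On input q, block {S2,S3,S4,S8} splits into {S2,S3,S4} and {S8}.
Split {S2,S3,S4} by δ(·,q) → {S2,S4} and {S3}.
The partition is now stable with 7 blocks: {S2,S4} | {S6} | {S0,S5} | {S7} | {S1} | {S8} | {S3}.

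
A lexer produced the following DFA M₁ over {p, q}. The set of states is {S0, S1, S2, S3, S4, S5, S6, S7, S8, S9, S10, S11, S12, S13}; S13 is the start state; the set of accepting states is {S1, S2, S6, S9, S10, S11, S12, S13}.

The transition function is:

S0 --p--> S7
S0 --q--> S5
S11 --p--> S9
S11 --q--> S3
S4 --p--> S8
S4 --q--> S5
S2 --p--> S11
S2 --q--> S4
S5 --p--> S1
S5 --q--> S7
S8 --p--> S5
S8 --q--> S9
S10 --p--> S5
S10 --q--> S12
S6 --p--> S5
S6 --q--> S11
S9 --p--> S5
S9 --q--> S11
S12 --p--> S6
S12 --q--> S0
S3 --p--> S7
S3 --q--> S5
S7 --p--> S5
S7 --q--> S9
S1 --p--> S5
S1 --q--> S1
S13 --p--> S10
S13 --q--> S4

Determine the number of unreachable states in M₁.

Starting at S13 and following transitions, the reachable set is {S0, S1, S3, S4, S5, S6, S7, S8, S9, S10, S11, S12, S13}. That leaves S2 unreachable — 1 in total.

1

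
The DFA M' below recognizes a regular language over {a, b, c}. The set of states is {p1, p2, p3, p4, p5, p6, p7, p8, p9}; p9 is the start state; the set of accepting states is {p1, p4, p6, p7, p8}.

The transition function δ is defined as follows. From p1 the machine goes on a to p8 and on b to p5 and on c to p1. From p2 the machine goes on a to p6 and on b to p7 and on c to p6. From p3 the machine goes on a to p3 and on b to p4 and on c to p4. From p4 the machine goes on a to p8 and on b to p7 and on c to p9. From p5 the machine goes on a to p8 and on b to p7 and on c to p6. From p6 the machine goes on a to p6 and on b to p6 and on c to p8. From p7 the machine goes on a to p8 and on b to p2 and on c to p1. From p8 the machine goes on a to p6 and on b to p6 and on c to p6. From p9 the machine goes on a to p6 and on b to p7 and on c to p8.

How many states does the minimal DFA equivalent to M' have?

3

States {p3,p4} cannot be reached from the start state, so discard them.
P0 = {p1,p6,p7,p8} | {p2,p5,p9}.
Refine {p1,p6,p7,p8} on symbol b: members go to different blocks, giving {p1,p7} and {p6,p8}.
The partition is now stable with 3 blocks: {p1,p7} | {p2,p5,p9} | {p6,p8}.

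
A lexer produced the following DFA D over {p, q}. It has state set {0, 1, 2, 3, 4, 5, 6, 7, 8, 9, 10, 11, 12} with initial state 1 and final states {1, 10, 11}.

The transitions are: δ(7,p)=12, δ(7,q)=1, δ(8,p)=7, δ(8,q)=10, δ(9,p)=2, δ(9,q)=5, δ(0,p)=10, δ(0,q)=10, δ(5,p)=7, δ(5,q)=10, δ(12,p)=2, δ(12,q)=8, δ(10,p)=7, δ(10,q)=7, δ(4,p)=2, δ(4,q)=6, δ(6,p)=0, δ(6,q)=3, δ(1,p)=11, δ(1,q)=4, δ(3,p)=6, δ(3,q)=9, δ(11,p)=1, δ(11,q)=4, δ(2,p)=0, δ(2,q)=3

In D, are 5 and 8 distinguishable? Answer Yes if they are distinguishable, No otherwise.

Start with accepting vs non-accepting: {1,10,11} | {0,2,3,4,5,6,7,8,9,12}.
On input p, block {1,10,11} splits into {1,11} and {10}.
On input p, block {0,2,3,4,5,6,7,8,9,12} splits into {2,3,4,5,6,7,8,9,12} and {0}.
Split {2,3,4,5,6,7,8,9,12} by δ(·,p) → {3,4,5,7,8,9,12} and {2,6}.
Split {3,4,5,7,8,9,12} by δ(·,p) → {3,4,9,12} and {5,7,8}.
Refine {3,4,9,12} on symbol q: members go to different blocks, giving {9,12} and {3} and {4}.
On input p, block {5,7,8} splits into {5,8} and {7}.
Stable partition: {1,11} | {9,12} | {10} | {0} | {2,6} | {5,8} | {3} | {4} | {7} — 9 equivalence classes.
5 and 8 lie in the same block of the stable partition, so they are equivalent — no string distinguishes them.

No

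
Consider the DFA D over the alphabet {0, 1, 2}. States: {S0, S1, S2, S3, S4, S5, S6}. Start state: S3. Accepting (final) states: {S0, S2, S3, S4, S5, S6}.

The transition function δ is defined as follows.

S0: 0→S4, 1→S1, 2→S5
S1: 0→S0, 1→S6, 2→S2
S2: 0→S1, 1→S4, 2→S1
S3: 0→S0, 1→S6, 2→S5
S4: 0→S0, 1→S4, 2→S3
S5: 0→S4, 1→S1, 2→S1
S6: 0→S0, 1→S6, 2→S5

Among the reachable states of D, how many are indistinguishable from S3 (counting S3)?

2

Start with accepting vs non-accepting: {S0,S2,S3,S4,S5,S6} | {S1}.
Refine {S0,S2,S3,S4,S5,S6} on symbol 0: members go to different blocks, giving {S0,S3,S4,S5,S6} and {S2}.
Refine {S0,S3,S4,S5,S6} on symbol 1: members go to different blocks, giving {S3,S4,S6} and {S0,S5}.
On input 2, block {S3,S4,S6} splits into {S3,S6} and {S4}.
On input 2, block {S0,S5} splits into {S0} and {S5}.
The partition is now stable with 6 blocks: {S3,S6} | {S1} | {S2} | {S0} | {S4} | {S5}.
State S3 belongs to the block {S3,S6}, which has 2 states.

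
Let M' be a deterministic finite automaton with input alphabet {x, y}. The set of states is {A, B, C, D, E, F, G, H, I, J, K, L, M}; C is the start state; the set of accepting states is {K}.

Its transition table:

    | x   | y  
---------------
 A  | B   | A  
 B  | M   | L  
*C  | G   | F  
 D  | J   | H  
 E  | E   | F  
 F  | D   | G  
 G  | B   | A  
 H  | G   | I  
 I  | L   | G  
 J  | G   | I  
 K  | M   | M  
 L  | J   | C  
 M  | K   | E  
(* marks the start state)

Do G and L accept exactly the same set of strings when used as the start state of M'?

All states are reachable from the start state.
Initial partition by acceptance: {K} | {A,B,C,D,E,F,G,H,I,J,L,M}.
Split {A,B,C,D,E,F,G,H,I,J,L,M} by δ(·,x) → {A,B,C,D,E,F,G,H,I,J,L} and {M}.
Refine {A,B,C,D,E,F,G,H,I,J,L} on symbol x: members go to different blocks, giving {A,C,D,E,F,G,H,I,J,L} and {B}.
Refine {A,C,D,E,F,G,H,I,J,L} on symbol x: members go to different blocks, giving {C,D,E,F,H,I,J,L} and {A,G}.
Split {C,D,E,F,H,I,J,L} by δ(·,x) → {D,E,F,I,L} and {C,H,J}.
On input x, block {D,E,F,I,L} splits into {E,F,I} and {D,L}.
Split {E,F,I} by δ(·,x) → {F,I} and {E}.
No further refinement is possible. Final partition (8 blocks): {K} | {F,I} | {M} | {B} | {A,G} | {C,H,J} | {D,L} | {E}.
G and L end up in different blocks, so they are distinguishable. For instance, the string 'xxx' is accepted from only G.

No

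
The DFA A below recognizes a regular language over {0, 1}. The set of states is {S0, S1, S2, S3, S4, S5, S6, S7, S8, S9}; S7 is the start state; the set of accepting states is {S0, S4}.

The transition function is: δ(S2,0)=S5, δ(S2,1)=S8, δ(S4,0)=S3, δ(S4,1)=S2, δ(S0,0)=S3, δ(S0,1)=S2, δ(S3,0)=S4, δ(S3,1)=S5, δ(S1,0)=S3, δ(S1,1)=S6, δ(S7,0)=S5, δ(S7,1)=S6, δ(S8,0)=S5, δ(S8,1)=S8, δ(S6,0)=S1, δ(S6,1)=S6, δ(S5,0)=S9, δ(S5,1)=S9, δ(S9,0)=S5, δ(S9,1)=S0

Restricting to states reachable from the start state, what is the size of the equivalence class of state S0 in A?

P0 = {S0,S4} | {S1,S2,S3,S5,S6,S7,S8,S9}.
Refine {S1,S2,S3,S5,S6,S7,S8,S9} on symbol 0: members go to different blocks, giving {S1,S2,S5,S6,S7,S8,S9} and {S3}.
Refine {S1,S2,S5,S6,S7,S8,S9} on symbol 0: members go to different blocks, giving {S2,S5,S6,S7,S8,S9} and {S1}.
Split {S2,S5,S6,S7,S8,S9} by δ(·,0) → {S2,S5,S7,S8,S9} and {S6}.
On input 1, block {S2,S5,S7,S8,S9} splits into {S2,S5,S8} and {S7} and {S9}.
Split {S2,S5,S8} by δ(·,0) → {S2,S8} and {S5}.
Stable partition: {S0,S4} | {S2,S8} | {S3} | {S1} | {S6} | {S7} | {S9} | {S5} — 8 equivalence classes.
The equivalence class containing S0 is {S0,S4}, of size 2.

2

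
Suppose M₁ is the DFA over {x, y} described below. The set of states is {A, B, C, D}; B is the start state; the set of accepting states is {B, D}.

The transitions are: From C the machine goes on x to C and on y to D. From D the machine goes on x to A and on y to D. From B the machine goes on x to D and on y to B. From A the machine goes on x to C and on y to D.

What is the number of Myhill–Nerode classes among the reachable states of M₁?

3

Every state is reachable, so we keep all 4.
Initial partition by acceptance: {B,D} | {A,C}.
On input x, block {B,D} splits into {B} and {D}.
Stable partition: {B} | {A,C} | {D} — 3 equivalence classes.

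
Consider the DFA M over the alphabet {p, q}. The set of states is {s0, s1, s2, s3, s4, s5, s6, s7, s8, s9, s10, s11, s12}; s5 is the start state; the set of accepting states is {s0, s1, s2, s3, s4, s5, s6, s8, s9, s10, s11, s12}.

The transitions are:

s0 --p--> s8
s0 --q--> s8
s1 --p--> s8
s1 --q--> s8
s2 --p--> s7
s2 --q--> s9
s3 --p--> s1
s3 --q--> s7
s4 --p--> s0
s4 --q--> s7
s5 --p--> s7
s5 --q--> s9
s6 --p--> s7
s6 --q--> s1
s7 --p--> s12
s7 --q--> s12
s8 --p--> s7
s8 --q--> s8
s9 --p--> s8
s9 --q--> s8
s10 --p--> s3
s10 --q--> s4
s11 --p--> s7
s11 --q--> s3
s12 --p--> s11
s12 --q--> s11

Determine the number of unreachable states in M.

5

Starting at s5 and following transitions, the reachable set is {s1, s3, s5, s7, s8, s9, s11, s12}. That leaves s0, s2, s4, s6, s10 unreachable — 5 in total.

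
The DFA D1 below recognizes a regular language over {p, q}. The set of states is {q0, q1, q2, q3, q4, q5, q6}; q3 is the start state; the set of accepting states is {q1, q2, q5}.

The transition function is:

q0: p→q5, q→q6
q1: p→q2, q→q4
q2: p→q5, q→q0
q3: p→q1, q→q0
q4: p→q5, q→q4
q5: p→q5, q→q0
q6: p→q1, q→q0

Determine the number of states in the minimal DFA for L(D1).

Start with accepting vs non-accepting: {q1,q2,q5} | {q0,q3,q4,q6}.
No further refinement is possible. Final partition (2 blocks): {q1,q2,q5} | {q0,q3,q4,q6}.

2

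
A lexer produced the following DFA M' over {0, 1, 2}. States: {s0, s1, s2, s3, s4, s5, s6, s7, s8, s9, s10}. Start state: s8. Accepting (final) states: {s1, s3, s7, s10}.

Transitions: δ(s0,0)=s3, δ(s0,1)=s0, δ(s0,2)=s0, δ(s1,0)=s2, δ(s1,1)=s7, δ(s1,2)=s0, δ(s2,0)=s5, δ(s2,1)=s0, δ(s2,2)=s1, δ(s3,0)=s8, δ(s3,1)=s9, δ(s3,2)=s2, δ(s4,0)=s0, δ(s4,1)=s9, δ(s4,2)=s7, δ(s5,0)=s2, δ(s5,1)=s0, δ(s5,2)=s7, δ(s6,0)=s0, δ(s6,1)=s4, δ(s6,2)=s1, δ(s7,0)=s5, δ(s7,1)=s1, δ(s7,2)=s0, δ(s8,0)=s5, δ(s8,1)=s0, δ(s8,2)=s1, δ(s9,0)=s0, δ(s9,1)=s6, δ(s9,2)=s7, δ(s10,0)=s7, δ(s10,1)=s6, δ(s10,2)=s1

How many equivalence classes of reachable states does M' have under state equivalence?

Reachable states from the start: {s0,s1,s2,s3,s4,s5,s6,s7,s8,s9}. Unreachable: {s10} — drop them.
Initial partition by acceptance: {s1,s3,s7} | {s0,s2,s4,s5,s6,s8,s9}.
Refine {s1,s3,s7} on symbol 1: members go to different blocks, giving {s1,s7} and {s3}.
On input 0, block {s0,s2,s4,s5,s6,s8,s9} splits into {s2,s4,s5,s6,s8,s9} and {s0}.
Split {s2,s4,s5,s6,s8,s9} by δ(·,0) → {s2,s5,s8} and {s4,s6,s9}.
The partition is now stable with 5 blocks: {s1,s7} | {s2,s5,s8} | {s3} | {s0} | {s4,s6,s9}.

5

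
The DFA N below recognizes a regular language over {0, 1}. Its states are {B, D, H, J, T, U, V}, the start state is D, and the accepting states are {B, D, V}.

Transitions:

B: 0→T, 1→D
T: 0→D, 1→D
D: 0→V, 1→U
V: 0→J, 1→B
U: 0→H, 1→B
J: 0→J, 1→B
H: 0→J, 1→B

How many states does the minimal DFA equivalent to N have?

Start with accepting vs non-accepting: {B,D,V} | {H,J,T,U}.
Split {B,D,V} by δ(·,0) → {B,V} and {D}.
On input 1, block {B,V} splits into {V} and {B}.
Split {H,J,T,U} by δ(·,0) → {H,J,U} and {T}.
Stable partition: {V} | {H,J,U} | {D} | {B} | {T} — 5 equivalence classes.

5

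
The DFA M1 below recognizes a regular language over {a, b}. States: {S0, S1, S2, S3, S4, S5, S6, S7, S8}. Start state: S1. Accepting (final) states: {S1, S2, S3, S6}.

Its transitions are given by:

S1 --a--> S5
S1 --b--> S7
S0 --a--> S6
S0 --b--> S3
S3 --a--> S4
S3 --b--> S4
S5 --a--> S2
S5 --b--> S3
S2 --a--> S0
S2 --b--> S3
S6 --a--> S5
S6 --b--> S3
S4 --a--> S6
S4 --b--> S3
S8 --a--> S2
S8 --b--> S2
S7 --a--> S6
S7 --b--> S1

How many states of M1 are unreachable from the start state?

No path from S1 leads to S8; the other 8 states are all reachable.

1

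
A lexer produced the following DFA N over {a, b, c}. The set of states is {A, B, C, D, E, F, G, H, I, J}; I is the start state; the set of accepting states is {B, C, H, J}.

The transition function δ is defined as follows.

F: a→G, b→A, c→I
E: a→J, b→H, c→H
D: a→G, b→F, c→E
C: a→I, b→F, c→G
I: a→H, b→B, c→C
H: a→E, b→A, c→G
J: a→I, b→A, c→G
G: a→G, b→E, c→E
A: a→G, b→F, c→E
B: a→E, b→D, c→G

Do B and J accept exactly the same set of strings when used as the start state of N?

Start with accepting vs non-accepting: {B,C,H,J} | {A,D,E,F,G,I}.
Refine {A,D,E,F,G,I} on symbol a: members go to different blocks, giving {A,D,F,G} and {E,I}.
Split {A,D,F,G} by δ(·,b) → {A,D,F} and {G}.
Stable partition: {B,C,H,J} | {A,D,F} | {E,I} | {G} — 4 equivalence classes.
B and J lie in the same block of the stable partition, so they are equivalent — no string distinguishes them.

Yes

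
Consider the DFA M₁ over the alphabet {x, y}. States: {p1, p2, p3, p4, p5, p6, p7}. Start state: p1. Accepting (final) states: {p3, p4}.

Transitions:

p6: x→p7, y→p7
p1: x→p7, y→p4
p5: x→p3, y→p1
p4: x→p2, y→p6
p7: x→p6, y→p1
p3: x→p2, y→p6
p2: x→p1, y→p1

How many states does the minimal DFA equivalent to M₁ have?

5

States {p3,p5} cannot be reached from the start state, so discard them.
P0 = {p4} | {p1,p2,p6,p7}.
On input y, block {p1,p2,p6,p7} splits into {p2,p6,p7} and {p1}.
Refine {p2,p6,p7} on symbol x: members go to different blocks, giving {p6,p7} and {p2}.
Refine {p6,p7} on symbol y: members go to different blocks, giving {p6} and {p7}.
The partition is now stable with 5 blocks: {p4} | {p6} | {p1} | {p2} | {p7}.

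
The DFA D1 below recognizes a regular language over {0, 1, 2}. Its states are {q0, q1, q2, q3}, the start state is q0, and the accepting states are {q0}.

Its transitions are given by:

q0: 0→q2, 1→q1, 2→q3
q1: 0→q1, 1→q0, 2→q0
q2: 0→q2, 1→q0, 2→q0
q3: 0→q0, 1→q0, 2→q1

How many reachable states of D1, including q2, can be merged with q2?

Every state is reachable, so we keep all 4.
Start with accepting vs non-accepting: {q0} | {q1,q2,q3}.
Split {q1,q2,q3} by δ(·,0) → {q1,q2} and {q3}.
No further refinement is possible. Final partition (3 blocks): {q0} | {q1,q2} | {q3}.
The equivalence class containing q2 is {q1,q2}, of size 2.

2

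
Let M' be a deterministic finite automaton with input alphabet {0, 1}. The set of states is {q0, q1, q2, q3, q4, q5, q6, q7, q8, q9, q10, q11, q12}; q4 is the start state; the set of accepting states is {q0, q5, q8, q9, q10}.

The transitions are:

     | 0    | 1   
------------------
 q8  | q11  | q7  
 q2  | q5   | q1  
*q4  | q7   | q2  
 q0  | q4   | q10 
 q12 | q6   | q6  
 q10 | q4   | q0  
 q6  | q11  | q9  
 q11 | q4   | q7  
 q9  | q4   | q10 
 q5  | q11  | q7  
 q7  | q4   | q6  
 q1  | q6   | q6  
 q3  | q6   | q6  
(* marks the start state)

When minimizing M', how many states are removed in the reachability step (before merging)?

3

Starting at q4 and following transitions, the reachable set is {q0, q1, q2, q4, q5, q6, q7, q9, q10, q11}. That leaves q3, q8, q12 unreachable — 3 in total.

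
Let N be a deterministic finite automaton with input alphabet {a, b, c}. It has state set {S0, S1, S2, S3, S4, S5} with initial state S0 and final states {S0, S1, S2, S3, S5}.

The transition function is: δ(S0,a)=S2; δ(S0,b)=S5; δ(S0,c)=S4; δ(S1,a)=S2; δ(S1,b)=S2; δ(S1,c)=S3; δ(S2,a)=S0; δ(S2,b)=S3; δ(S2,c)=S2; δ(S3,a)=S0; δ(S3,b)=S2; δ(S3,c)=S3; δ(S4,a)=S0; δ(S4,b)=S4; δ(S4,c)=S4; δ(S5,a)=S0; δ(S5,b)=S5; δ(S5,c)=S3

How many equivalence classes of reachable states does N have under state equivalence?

States {S1} cannot be reached from the start state, so discard them.
Initial partition by acceptance: {S0,S2,S3,S5} | {S4}.
Split {S0,S2,S3,S5} by δ(·,c) → {S2,S3,S5} and {S0}.
Stable partition: {S2,S3,S5} | {S4} | {S0} — 3 equivalence classes.

3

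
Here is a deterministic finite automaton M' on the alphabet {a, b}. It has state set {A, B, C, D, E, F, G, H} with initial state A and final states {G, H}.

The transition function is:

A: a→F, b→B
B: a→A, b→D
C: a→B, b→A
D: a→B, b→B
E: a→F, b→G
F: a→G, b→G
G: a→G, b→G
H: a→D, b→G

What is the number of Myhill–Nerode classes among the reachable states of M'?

5

States {C,E,H} cannot be reached from the start state, so discard them.
P0 = {G} | {A,B,D,F}.
On input a, block {A,B,D,F} splits into {A,B,D} and {F}.
On input a, block {A,B,D} splits into {B,D} and {A}.
Split {B,D} by δ(·,a) → {B} and {D}.
Stable partition: {G} | {B} | {F} | {A} | {D} — 5 equivalence classes.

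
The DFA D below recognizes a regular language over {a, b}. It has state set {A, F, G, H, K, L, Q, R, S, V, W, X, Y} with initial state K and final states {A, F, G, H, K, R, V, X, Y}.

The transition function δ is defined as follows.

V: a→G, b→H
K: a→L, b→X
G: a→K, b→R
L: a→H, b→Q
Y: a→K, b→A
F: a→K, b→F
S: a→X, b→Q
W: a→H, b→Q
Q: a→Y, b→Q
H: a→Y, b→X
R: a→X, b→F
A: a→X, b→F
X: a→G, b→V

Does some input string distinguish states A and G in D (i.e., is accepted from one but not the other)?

First remove the unreachable states {S,W}; 11 states remain.
P0 = {A,F,G,H,K,R,V,X,Y} | {L,Q}.
On input a, block {A,F,G,H,K,R,V,X,Y} splits into {A,F,G,H,R,V,X,Y} and {K}.
Refine {A,F,G,H,R,V,X,Y} on symbol a: members go to different blocks, giving {A,H,R,V,X} and {F,G,Y}.
On input a, block {A,H,R,V,X} splits into {H,V,X} and {A,R}.
Refine {L,Q} on symbol a: members go to different blocks, giving {L} and {Q}.
On input b, block {F,G,Y} splits into {G,Y} and {F}.
Stable partition: {H,V,X} | {L} | {K} | {G,Y} | {A,R} | {Q} | {F} — 7 equivalence classes.
A and G end up in different blocks, so they are distinguishable. For instance, the string 'aa' is accepted from only A.

Yes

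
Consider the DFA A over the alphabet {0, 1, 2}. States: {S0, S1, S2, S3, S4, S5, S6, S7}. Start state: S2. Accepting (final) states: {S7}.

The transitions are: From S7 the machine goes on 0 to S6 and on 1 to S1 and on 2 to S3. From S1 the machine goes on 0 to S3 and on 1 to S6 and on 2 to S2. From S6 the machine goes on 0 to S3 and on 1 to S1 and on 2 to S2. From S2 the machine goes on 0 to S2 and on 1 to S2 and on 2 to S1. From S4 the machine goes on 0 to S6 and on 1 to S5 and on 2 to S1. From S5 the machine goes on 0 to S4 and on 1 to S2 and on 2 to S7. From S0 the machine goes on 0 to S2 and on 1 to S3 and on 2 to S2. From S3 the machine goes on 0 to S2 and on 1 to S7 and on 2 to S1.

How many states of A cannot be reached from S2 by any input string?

BFS from S2 reaches {S1, S2, S3, S6, S7}; the 3 state(s) S0, S4, S5 are never visited.

3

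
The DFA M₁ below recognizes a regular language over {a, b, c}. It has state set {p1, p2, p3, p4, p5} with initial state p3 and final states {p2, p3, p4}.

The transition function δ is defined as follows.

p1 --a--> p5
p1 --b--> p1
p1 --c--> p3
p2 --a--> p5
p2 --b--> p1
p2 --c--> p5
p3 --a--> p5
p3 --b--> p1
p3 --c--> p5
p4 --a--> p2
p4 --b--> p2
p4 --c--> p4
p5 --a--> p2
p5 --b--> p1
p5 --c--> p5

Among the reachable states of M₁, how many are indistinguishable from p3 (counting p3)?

Reachable states from the start: {p1,p2,p3,p5}. Unreachable: {p4} — drop them.
Start with accepting vs non-accepting: {p2,p3} | {p1,p5}.
Split {p1,p5} by δ(·,a) → {p1} and {p5}.
The partition is now stable with 3 blocks: {p2,p3} | {p1} | {p5}.
The equivalence class containing p3 is {p2,p3}, of size 2.

2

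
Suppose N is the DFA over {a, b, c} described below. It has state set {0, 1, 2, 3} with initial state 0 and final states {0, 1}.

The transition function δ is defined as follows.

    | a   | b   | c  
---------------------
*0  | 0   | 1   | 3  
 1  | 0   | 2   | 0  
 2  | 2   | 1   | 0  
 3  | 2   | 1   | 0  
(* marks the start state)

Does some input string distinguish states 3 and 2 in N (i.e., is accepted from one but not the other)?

No

All states are reachable from the start state.
Start with accepting vs non-accepting: {0,1} | {2,3}.
Refine {0,1} on symbol b: members go to different blocks, giving {0} and {1}.
The partition is now stable with 3 blocks: {0} | {2,3} | {1}.
3 and 2 lie in the same block of the stable partition, so they are equivalent — no string distinguishes them.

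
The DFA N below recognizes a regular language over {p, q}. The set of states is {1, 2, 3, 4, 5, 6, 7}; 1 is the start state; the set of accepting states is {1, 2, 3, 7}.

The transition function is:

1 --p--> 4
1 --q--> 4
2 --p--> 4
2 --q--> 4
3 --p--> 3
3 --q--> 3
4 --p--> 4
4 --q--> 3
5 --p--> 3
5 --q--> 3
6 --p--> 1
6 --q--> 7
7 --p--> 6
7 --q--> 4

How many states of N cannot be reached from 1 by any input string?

No path from 1 leads to 2, 5, 6, 7; the other 3 states are all reachable.

4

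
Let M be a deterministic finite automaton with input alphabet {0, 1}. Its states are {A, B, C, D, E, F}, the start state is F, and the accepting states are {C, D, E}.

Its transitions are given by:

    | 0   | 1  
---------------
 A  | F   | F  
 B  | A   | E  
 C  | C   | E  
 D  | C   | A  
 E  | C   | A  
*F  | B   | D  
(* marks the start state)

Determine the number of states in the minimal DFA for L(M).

All states are reachable from the start state.
P0 = {C,D,E} | {A,B,F}.
On input 1, block {C,D,E} splits into {D,E} and {C}.
Refine {A,B,F} on symbol 1: members go to different blocks, giving {B,F} and {A}.
On input 0, block {B,F} splits into {B} and {F}.
No further refinement is possible. Final partition (5 blocks): {D,E} | {B} | {C} | {A} | {F}.

5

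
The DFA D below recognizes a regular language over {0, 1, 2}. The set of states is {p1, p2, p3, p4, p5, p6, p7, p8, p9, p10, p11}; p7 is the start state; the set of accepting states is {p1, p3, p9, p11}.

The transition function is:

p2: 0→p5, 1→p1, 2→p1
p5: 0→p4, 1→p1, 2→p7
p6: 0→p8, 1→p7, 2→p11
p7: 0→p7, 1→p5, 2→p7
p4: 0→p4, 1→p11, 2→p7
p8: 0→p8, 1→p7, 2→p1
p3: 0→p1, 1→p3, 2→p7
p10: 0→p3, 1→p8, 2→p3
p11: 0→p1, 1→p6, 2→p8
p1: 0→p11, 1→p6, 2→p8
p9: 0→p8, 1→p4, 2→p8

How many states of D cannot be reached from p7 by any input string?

4

Starting at p7 and following transitions, the reachable set is {p1, p4, p5, p6, p7, p8, p11}. That leaves p2, p3, p9, p10 unreachable — 4 in total.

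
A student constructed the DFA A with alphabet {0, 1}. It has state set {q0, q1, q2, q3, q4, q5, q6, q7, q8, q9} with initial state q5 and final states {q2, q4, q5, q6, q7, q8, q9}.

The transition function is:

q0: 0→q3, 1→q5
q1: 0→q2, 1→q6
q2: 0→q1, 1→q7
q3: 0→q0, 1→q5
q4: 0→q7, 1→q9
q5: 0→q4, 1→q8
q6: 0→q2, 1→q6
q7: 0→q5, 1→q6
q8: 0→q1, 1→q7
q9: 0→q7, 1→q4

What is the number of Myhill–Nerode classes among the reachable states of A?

Reachable states from the start: {q1,q2,q4,q5,q6,q7,q8,q9}. Unreachable: {q0,q3} — drop them.
P0 = {q2,q4,q5,q6,q7,q8,q9} | {q1}.
Refine {q2,q4,q5,q6,q7,q8,q9} on symbol 0: members go to different blocks, giving {q4,q5,q6,q7,q9} and {q2,q8}.
On input 0, block {q4,q5,q6,q7,q9} splits into {q4,q5,q7,q9} and {q6}.
Split {q4,q5,q7,q9} by δ(·,1) → {q4,q9} and {q5} and {q7}.
No further refinement is possible. Final partition (6 blocks): {q4,q9} | {q1} | {q2,q8} | {q6} | {q5} | {q7}.

6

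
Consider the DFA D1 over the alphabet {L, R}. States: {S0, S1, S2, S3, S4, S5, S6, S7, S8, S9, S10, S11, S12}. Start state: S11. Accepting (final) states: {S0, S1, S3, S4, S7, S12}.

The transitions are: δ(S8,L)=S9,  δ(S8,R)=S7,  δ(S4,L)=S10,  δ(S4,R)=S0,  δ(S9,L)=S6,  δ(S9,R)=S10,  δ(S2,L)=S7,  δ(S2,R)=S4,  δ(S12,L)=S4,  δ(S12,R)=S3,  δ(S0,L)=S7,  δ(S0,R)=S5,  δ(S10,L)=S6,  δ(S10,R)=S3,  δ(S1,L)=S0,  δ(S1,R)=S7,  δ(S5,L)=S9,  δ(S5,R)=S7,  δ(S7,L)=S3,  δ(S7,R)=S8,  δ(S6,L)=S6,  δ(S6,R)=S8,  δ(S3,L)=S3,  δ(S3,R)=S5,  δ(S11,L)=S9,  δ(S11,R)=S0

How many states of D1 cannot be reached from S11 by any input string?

BFS from S11 reaches {S0, S3, S5, S6, S7, S8, S9, S10, S11}; the 4 state(s) S1, S2, S4, S12 are never visited.

4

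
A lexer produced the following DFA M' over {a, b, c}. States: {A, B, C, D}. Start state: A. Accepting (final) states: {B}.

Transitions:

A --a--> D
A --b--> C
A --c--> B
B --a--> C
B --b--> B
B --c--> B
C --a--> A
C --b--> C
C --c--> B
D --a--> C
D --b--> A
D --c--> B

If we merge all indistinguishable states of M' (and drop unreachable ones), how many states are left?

2

P0 = {B} | {A,C,D}.
No further refinement is possible. Final partition (2 blocks): {B} | {A,C,D}.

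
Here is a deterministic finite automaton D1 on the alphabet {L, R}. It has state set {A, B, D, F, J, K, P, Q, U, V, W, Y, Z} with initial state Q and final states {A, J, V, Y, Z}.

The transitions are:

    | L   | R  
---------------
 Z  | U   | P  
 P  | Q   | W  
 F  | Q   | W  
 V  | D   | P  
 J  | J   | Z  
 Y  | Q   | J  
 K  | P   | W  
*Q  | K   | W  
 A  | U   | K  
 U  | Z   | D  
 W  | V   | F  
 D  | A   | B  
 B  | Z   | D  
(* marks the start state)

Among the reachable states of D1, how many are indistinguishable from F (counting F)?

4

States {J,Y} cannot be reached from the start state, so discard them.
P0 = {A,V,Z} | {B,D,F,K,P,Q,U,W}.
Split {B,D,F,K,P,Q,U,W} by δ(·,L) → {F,K,P,Q} and {B,D,U,W}.
Refine {B,D,U,W} on symbol R: members go to different blocks, giving {B,D,U} and {W}.
No further refinement is possible. Final partition (4 blocks): {A,V,Z} | {F,K,P,Q} | {B,D,U} | {W}.
State F belongs to the block {F,K,P,Q}, which has 4 states.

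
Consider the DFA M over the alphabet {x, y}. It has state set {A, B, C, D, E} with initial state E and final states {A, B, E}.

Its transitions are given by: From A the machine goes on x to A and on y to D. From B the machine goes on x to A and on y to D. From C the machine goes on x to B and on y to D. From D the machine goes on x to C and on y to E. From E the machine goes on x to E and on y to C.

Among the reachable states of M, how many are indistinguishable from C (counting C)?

1

Every state is reachable, so we keep all 5.
Initial partition by acceptance: {A,B,E} | {C,D}.
Refine {C,D} on symbol x: members go to different blocks, giving {C} and {D}.
Refine {A,B,E} on symbol y: members go to different blocks, giving {A,B} and {E}.
The partition is now stable with 4 blocks: {A,B} | {C} | {D} | {E}.
The equivalence class containing C is {C}, of size 1.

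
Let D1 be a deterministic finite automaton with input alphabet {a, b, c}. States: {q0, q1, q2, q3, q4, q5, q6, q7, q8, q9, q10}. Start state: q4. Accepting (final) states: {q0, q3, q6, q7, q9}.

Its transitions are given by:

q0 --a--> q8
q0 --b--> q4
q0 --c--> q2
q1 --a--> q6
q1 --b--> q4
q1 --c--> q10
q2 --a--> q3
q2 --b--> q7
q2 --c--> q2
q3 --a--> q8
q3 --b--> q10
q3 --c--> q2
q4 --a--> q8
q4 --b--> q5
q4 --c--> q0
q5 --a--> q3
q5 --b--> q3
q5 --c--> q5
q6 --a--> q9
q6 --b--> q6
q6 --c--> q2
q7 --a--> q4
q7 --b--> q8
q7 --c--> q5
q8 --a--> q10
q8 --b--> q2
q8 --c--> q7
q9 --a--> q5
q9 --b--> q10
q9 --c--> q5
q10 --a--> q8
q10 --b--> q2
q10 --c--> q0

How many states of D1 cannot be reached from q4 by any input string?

3

Starting at q4 and following transitions, the reachable set is {q0, q2, q3, q4, q5, q7, q8, q10}. That leaves q1, q6, q9 unreachable — 3 in total.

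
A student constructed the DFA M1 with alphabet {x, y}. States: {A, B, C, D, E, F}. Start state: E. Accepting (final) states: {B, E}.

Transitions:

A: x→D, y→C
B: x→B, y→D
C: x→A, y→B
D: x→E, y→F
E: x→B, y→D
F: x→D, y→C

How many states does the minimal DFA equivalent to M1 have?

4

Every state is reachable, so we keep all 6.
Initial partition by acceptance: {B,E} | {A,C,D,F}.
On input x, block {A,C,D,F} splits into {A,C,F} and {D}.
Refine {A,C,F} on symbol x: members go to different blocks, giving {A,F} and {C}.
No further refinement is possible. Final partition (4 blocks): {B,E} | {A,F} | {D} | {C}.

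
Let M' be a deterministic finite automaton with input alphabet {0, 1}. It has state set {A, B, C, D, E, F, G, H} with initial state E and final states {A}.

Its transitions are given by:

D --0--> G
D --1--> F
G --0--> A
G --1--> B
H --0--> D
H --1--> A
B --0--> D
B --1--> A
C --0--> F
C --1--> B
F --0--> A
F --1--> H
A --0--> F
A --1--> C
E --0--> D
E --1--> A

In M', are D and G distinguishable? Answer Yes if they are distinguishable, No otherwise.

All states are reachable from the start state.
Initial partition by acceptance: {A} | {B,C,D,E,F,G,H}.
Refine {B,C,D,E,F,G,H} on symbol 0: members go to different blocks, giving {B,C,D,E,H} and {F,G}.
On input 0, block {B,C,D,E,H} splits into {B,E,H} and {C,D}.
Refine {C,D} on symbol 1: members go to different blocks, giving {C} and {D}.
Stable partition: {A} | {B,E,H} | {F,G} | {C} | {D} — 5 equivalence classes.
D and G end up in different blocks, so they are distinguishable. For instance, the string '0' is accepted from only G.

Yes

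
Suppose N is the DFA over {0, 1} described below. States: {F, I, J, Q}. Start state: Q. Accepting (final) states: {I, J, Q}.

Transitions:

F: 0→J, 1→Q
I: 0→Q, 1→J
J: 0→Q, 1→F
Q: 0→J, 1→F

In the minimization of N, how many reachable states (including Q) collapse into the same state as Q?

First remove the unreachable states {I}; 3 states remain.
Start with accepting vs non-accepting: {J,Q} | {F}.
Stable partition: {J,Q} | {F} — 2 equivalence classes.
State Q belongs to the block {J,Q}, which has 2 states.

2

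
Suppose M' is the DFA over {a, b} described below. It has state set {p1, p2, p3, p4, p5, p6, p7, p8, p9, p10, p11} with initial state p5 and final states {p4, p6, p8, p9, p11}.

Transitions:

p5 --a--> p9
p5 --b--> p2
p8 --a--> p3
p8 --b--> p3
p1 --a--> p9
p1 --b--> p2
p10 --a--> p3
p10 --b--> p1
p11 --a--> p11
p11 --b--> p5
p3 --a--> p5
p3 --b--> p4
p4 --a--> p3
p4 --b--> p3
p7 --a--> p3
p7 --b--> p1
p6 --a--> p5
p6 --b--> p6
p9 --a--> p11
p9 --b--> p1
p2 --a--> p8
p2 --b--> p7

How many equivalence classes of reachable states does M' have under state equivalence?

6

Reachable states from the start: {p1,p2,p3,p4,p5,p7,p8,p9,p11}. Unreachable: {p6,p10} — drop them.
Start with accepting vs non-accepting: {p4,p8,p9,p11} | {p1,p2,p3,p5,p7}.
On input a, block {p4,p8,p9,p11} splits into {p4,p8} and {p9,p11}.
Split {p1,p2,p3,p5,p7} by δ(·,a) → {p1,p5} and {p3,p7} and {p2}.
Split {p3,p7} by δ(·,a) → {p3} and {p7}.
The partition is now stable with 6 blocks: {p4,p8} | {p1,p5} | {p9,p11} | {p3} | {p2} | {p7}.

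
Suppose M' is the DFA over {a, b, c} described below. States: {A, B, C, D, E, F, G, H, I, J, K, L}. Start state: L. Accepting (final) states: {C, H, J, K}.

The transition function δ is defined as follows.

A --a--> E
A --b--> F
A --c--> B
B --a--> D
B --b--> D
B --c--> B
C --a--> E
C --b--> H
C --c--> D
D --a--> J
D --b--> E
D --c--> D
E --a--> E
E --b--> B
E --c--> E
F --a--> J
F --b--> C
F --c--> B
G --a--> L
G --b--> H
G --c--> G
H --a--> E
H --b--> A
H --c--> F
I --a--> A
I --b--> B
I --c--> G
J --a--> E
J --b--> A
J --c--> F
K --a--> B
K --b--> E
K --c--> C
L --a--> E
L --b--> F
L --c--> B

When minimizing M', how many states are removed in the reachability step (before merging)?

No path from L leads to G, I, K; the other 9 states are all reachable.

3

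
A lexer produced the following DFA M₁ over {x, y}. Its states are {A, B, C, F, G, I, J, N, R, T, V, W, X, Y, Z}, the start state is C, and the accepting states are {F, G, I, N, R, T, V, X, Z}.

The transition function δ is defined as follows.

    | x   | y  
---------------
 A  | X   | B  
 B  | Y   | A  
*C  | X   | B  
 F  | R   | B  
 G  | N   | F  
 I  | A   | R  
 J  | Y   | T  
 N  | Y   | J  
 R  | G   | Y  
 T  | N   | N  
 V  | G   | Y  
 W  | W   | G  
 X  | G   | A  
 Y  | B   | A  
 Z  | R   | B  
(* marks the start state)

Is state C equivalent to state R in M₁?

First remove the unreachable states {I,V,W,Z}; 11 states remain.
Start with accepting vs non-accepting: {F,G,N,R,T,X} | {A,B,C,J,Y}.
Split {F,G,N,R,T,X} by δ(·,x) → {F,G,R,T,X} and {N}.
On input x, block {F,G,R,T,X} splits into {F,R,X} and {G,T}.
On input x, block {F,R,X} splits into {R,X} and {F}.
On input x, block {A,B,C,J,Y} splits into {B,J,Y} and {A,C}.
Split {R,X} by δ(·,y) → {R} and {X}.
On input y, block {B,J,Y} splits into {B,Y} and {J}.
Refine {G,T} on symbol y: members go to different blocks, giving {G} and {T}.
No further refinement is possible. Final partition (9 blocks): {R} | {B,Y} | {N} | {G} | {F} | {A,C} | {X} | {J} | {T}.
C and R end up in different blocks, so they are distinguishable. For instance, the string 'ε' is accepted from only R.

No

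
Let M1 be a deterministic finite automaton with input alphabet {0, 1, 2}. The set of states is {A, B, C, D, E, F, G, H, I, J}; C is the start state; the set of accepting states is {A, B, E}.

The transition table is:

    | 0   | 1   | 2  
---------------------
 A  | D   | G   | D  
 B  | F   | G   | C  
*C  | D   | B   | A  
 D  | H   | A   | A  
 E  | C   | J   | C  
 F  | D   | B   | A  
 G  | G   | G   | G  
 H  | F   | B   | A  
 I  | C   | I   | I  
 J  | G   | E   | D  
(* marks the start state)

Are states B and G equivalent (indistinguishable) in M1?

States {E,I,J} cannot be reached from the start state, so discard them.
P0 = {A,B} | {C,D,F,G,H}.
On input 1, block {C,D,F,G,H} splits into {C,D,F,H} and {G}.
The partition is now stable with 3 blocks: {A,B} | {C,D,F,H} | {G}.
B and G end up in different blocks, so they are distinguishable. For instance, the string 'ε' is accepted from only B.

No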